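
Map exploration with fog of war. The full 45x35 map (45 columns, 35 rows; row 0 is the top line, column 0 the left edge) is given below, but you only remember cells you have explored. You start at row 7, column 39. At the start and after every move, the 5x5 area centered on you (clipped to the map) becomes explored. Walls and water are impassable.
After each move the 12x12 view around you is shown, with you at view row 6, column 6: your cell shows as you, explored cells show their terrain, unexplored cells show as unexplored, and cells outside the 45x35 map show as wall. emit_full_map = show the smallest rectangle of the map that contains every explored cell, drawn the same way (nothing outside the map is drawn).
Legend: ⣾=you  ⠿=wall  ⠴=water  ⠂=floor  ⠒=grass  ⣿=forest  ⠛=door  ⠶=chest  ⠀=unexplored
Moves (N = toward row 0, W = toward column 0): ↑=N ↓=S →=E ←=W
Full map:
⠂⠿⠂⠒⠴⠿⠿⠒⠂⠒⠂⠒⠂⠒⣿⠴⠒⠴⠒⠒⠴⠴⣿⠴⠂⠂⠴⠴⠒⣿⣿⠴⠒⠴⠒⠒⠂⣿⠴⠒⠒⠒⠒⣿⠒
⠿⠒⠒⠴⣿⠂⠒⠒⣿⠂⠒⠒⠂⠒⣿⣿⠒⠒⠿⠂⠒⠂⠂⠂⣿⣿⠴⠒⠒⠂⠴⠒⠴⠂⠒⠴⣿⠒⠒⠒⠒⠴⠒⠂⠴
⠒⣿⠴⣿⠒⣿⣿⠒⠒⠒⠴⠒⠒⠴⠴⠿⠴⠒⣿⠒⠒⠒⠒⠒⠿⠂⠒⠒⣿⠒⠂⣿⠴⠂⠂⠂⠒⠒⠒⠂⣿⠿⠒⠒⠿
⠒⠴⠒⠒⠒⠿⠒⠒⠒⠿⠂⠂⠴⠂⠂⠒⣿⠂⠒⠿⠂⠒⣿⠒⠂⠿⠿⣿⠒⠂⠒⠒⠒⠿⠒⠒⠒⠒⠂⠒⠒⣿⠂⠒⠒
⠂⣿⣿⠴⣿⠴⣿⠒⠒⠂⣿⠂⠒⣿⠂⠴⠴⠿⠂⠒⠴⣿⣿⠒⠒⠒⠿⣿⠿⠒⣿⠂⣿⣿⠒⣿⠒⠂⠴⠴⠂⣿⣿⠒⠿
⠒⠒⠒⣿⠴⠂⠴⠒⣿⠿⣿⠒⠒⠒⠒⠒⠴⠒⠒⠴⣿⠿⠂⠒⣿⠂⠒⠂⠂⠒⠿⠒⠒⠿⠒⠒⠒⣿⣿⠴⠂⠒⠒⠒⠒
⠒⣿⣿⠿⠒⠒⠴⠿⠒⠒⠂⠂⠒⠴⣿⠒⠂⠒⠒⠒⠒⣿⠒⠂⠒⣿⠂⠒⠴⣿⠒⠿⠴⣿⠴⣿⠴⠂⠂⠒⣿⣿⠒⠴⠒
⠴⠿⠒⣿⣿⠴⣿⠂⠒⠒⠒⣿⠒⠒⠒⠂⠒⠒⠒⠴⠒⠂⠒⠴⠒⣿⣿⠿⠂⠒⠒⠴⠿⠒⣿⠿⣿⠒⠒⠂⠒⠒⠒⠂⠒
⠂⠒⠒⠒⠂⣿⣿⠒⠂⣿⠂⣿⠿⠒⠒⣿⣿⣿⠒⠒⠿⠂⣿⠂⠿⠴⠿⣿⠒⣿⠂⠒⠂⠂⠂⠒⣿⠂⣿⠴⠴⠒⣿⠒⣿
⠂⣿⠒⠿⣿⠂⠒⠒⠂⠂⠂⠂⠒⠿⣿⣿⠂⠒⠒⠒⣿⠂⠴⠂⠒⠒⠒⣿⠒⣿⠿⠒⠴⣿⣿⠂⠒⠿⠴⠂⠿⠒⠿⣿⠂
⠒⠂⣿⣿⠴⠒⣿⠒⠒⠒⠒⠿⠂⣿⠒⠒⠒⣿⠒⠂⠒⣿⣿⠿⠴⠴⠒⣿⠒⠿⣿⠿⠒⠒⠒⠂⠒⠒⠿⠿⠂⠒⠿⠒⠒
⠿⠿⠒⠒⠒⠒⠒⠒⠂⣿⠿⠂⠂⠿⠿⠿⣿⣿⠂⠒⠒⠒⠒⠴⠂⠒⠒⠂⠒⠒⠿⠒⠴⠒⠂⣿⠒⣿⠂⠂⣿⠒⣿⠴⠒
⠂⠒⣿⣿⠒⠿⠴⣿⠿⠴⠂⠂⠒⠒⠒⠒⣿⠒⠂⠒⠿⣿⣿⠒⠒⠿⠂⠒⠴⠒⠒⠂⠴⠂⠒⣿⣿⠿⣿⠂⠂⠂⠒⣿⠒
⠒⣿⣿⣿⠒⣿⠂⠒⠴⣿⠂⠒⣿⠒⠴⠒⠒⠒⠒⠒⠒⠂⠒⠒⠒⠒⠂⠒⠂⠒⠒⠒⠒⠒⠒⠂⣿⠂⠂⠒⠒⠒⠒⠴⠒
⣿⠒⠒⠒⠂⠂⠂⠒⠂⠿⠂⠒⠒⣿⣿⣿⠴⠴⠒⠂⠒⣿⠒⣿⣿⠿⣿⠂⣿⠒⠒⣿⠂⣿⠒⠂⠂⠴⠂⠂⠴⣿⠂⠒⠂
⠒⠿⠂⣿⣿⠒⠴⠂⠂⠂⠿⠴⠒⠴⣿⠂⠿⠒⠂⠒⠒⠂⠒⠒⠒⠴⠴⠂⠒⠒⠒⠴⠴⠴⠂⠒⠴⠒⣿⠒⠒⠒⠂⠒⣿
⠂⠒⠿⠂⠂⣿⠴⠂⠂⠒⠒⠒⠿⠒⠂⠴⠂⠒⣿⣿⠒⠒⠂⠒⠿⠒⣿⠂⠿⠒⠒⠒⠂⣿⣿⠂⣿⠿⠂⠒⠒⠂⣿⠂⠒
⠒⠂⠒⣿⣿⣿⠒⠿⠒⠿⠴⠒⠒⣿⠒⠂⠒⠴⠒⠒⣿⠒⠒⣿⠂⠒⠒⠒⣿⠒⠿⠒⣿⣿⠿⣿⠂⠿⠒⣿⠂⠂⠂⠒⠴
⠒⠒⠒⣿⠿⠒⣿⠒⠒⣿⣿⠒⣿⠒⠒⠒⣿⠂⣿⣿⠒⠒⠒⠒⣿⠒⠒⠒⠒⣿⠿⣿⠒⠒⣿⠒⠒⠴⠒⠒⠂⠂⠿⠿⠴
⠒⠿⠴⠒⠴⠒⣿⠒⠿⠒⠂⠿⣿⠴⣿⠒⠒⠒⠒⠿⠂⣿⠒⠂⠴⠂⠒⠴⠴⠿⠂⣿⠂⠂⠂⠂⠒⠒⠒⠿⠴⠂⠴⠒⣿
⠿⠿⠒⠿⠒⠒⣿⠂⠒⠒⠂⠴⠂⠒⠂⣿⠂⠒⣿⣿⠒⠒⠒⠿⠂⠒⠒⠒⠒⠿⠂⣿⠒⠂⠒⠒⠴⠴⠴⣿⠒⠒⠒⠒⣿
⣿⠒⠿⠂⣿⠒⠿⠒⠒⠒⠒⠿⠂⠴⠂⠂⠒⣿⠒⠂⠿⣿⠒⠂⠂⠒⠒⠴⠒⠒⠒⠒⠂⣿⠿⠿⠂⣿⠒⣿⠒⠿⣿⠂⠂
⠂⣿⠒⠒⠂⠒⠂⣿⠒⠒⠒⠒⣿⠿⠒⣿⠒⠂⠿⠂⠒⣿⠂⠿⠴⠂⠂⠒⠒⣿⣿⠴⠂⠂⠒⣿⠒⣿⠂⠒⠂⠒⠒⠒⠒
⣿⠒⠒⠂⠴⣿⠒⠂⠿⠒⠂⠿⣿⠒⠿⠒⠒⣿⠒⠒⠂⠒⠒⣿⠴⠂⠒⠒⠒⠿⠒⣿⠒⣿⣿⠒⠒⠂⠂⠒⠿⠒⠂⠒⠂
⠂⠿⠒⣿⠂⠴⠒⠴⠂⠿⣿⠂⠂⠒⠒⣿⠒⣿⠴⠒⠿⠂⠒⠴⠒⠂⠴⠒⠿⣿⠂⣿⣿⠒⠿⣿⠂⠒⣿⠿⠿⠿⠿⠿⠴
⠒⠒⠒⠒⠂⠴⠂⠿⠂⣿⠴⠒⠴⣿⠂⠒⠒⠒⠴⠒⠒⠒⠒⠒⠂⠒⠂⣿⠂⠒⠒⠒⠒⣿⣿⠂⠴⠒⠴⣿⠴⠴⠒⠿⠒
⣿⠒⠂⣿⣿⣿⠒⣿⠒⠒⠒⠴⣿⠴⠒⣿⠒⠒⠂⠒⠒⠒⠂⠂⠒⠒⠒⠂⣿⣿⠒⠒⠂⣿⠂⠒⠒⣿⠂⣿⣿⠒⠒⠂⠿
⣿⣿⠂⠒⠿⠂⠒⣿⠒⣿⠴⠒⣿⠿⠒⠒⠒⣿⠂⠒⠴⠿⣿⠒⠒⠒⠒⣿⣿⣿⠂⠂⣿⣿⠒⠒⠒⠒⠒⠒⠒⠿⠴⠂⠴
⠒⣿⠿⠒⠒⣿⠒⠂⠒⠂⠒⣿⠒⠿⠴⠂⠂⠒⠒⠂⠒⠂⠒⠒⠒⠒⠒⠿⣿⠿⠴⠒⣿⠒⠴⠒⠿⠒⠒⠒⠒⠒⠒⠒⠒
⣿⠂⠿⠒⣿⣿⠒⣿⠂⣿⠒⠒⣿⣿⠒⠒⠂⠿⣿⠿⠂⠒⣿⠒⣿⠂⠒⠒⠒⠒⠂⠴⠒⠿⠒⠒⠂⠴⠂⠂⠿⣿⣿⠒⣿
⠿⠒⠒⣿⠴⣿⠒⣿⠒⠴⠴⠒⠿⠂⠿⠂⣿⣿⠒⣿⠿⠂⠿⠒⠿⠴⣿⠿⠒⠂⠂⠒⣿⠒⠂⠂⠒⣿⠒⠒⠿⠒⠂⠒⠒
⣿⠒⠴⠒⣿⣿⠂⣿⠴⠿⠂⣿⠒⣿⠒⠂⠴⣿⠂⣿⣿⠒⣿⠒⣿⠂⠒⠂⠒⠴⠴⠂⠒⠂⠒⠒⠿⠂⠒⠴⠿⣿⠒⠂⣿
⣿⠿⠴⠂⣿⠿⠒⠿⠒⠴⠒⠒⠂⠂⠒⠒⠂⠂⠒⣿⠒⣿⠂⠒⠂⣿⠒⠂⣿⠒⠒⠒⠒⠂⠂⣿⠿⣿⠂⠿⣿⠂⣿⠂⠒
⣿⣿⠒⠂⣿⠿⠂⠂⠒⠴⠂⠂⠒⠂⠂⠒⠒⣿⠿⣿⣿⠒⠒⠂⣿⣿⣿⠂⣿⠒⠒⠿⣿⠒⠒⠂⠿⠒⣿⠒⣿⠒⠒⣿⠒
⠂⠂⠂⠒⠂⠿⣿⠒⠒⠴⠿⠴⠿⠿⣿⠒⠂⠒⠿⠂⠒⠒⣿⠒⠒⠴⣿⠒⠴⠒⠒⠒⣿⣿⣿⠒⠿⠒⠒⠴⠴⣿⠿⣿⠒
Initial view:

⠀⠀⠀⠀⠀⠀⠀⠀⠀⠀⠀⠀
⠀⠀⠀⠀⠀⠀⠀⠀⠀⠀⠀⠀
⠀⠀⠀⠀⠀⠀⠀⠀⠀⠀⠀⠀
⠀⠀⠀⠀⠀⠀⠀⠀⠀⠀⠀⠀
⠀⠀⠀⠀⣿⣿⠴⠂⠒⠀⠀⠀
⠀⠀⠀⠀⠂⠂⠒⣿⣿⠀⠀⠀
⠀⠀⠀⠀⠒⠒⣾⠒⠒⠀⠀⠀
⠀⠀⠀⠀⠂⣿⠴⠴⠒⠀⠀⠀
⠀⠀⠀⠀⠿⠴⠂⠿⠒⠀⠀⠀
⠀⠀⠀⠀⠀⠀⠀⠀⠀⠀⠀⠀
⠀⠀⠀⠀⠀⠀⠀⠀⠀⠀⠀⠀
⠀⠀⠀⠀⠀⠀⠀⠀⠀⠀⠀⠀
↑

⠀⠀⠀⠀⠀⠀⠀⠀⠀⠀⠀⠀
⠀⠀⠀⠀⠀⠀⠀⠀⠀⠀⠀⠀
⠀⠀⠀⠀⠀⠀⠀⠀⠀⠀⠀⠀
⠀⠀⠀⠀⠀⠀⠀⠀⠀⠀⠀⠀
⠀⠀⠀⠀⠂⠴⠴⠂⣿⠀⠀⠀
⠀⠀⠀⠀⣿⣿⠴⠂⠒⠀⠀⠀
⠀⠀⠀⠀⠂⠂⣾⣿⣿⠀⠀⠀
⠀⠀⠀⠀⠒⠒⠂⠒⠒⠀⠀⠀
⠀⠀⠀⠀⠂⣿⠴⠴⠒⠀⠀⠀
⠀⠀⠀⠀⠿⠴⠂⠿⠒⠀⠀⠀
⠀⠀⠀⠀⠀⠀⠀⠀⠀⠀⠀⠀
⠀⠀⠀⠀⠀⠀⠀⠀⠀⠀⠀⠀

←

⠀⠀⠀⠀⠀⠀⠀⠀⠀⠀⠀⠀
⠀⠀⠀⠀⠀⠀⠀⠀⠀⠀⠀⠀
⠀⠀⠀⠀⠀⠀⠀⠀⠀⠀⠀⠀
⠀⠀⠀⠀⠀⠀⠀⠀⠀⠀⠀⠀
⠀⠀⠀⠀⠒⠂⠴⠴⠂⣿⠀⠀
⠀⠀⠀⠀⠒⣿⣿⠴⠂⠒⠀⠀
⠀⠀⠀⠀⠴⠂⣾⠒⣿⣿⠀⠀
⠀⠀⠀⠀⣿⠒⠒⠂⠒⠒⠀⠀
⠀⠀⠀⠀⣿⠂⣿⠴⠴⠒⠀⠀
⠀⠀⠀⠀⠀⠿⠴⠂⠿⠒⠀⠀
⠀⠀⠀⠀⠀⠀⠀⠀⠀⠀⠀⠀
⠀⠀⠀⠀⠀⠀⠀⠀⠀⠀⠀⠀

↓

⠀⠀⠀⠀⠀⠀⠀⠀⠀⠀⠀⠀
⠀⠀⠀⠀⠀⠀⠀⠀⠀⠀⠀⠀
⠀⠀⠀⠀⠀⠀⠀⠀⠀⠀⠀⠀
⠀⠀⠀⠀⠒⠂⠴⠴⠂⣿⠀⠀
⠀⠀⠀⠀⠒⣿⣿⠴⠂⠒⠀⠀
⠀⠀⠀⠀⠴⠂⠂⠒⣿⣿⠀⠀
⠀⠀⠀⠀⣿⠒⣾⠂⠒⠒⠀⠀
⠀⠀⠀⠀⣿⠂⣿⠴⠴⠒⠀⠀
⠀⠀⠀⠀⠒⠿⠴⠂⠿⠒⠀⠀
⠀⠀⠀⠀⠀⠀⠀⠀⠀⠀⠀⠀
⠀⠀⠀⠀⠀⠀⠀⠀⠀⠀⠀⠀
⠀⠀⠀⠀⠀⠀⠀⠀⠀⠀⠀⠀

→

⠀⠀⠀⠀⠀⠀⠀⠀⠀⠀⠀⠀
⠀⠀⠀⠀⠀⠀⠀⠀⠀⠀⠀⠀
⠀⠀⠀⠀⠀⠀⠀⠀⠀⠀⠀⠀
⠀⠀⠀⠒⠂⠴⠴⠂⣿⠀⠀⠀
⠀⠀⠀⠒⣿⣿⠴⠂⠒⠀⠀⠀
⠀⠀⠀⠴⠂⠂⠒⣿⣿⠀⠀⠀
⠀⠀⠀⣿⠒⠒⣾⠒⠒⠀⠀⠀
⠀⠀⠀⣿⠂⣿⠴⠴⠒⠀⠀⠀
⠀⠀⠀⠒⠿⠴⠂⠿⠒⠀⠀⠀
⠀⠀⠀⠀⠀⠀⠀⠀⠀⠀⠀⠀
⠀⠀⠀⠀⠀⠀⠀⠀⠀⠀⠀⠀
⠀⠀⠀⠀⠀⠀⠀⠀⠀⠀⠀⠀

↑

⠀⠀⠀⠀⠀⠀⠀⠀⠀⠀⠀⠀
⠀⠀⠀⠀⠀⠀⠀⠀⠀⠀⠀⠀
⠀⠀⠀⠀⠀⠀⠀⠀⠀⠀⠀⠀
⠀⠀⠀⠀⠀⠀⠀⠀⠀⠀⠀⠀
⠀⠀⠀⠒⠂⠴⠴⠂⣿⠀⠀⠀
⠀⠀⠀⠒⣿⣿⠴⠂⠒⠀⠀⠀
⠀⠀⠀⠴⠂⠂⣾⣿⣿⠀⠀⠀
⠀⠀⠀⣿⠒⠒⠂⠒⠒⠀⠀⠀
⠀⠀⠀⣿⠂⣿⠴⠴⠒⠀⠀⠀
⠀⠀⠀⠒⠿⠴⠂⠿⠒⠀⠀⠀
⠀⠀⠀⠀⠀⠀⠀⠀⠀⠀⠀⠀
⠀⠀⠀⠀⠀⠀⠀⠀⠀⠀⠀⠀

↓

⠀⠀⠀⠀⠀⠀⠀⠀⠀⠀⠀⠀
⠀⠀⠀⠀⠀⠀⠀⠀⠀⠀⠀⠀
⠀⠀⠀⠀⠀⠀⠀⠀⠀⠀⠀⠀
⠀⠀⠀⠒⠂⠴⠴⠂⣿⠀⠀⠀
⠀⠀⠀⠒⣿⣿⠴⠂⠒⠀⠀⠀
⠀⠀⠀⠴⠂⠂⠒⣿⣿⠀⠀⠀
⠀⠀⠀⣿⠒⠒⣾⠒⠒⠀⠀⠀
⠀⠀⠀⣿⠂⣿⠴⠴⠒⠀⠀⠀
⠀⠀⠀⠒⠿⠴⠂⠿⠒⠀⠀⠀
⠀⠀⠀⠀⠀⠀⠀⠀⠀⠀⠀⠀
⠀⠀⠀⠀⠀⠀⠀⠀⠀⠀⠀⠀
⠀⠀⠀⠀⠀⠀⠀⠀⠀⠀⠀⠀

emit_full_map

⠒⠂⠴⠴⠂⣿
⠒⣿⣿⠴⠂⠒
⠴⠂⠂⠒⣿⣿
⣿⠒⠒⣾⠒⠒
⣿⠂⣿⠴⠴⠒
⠒⠿⠴⠂⠿⠒

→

⠀⠀⠀⠀⠀⠀⠀⠀⠀⠀⠀⠿
⠀⠀⠀⠀⠀⠀⠀⠀⠀⠀⠀⠿
⠀⠀⠀⠀⠀⠀⠀⠀⠀⠀⠀⠿
⠀⠀⠒⠂⠴⠴⠂⣿⠀⠀⠀⠿
⠀⠀⠒⣿⣿⠴⠂⠒⠒⠀⠀⠿
⠀⠀⠴⠂⠂⠒⣿⣿⠒⠀⠀⠿
⠀⠀⣿⠒⠒⠂⣾⠒⠒⠀⠀⠿
⠀⠀⣿⠂⣿⠴⠴⠒⣿⠀⠀⠿
⠀⠀⠒⠿⠴⠂⠿⠒⠿⠀⠀⠿
⠀⠀⠀⠀⠀⠀⠀⠀⠀⠀⠀⠿
⠀⠀⠀⠀⠀⠀⠀⠀⠀⠀⠀⠿
⠀⠀⠀⠀⠀⠀⠀⠀⠀⠀⠀⠿

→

⠀⠀⠀⠀⠀⠀⠀⠀⠀⠀⠿⠿
⠀⠀⠀⠀⠀⠀⠀⠀⠀⠀⠿⠿
⠀⠀⠀⠀⠀⠀⠀⠀⠀⠀⠿⠿
⠀⠒⠂⠴⠴⠂⣿⠀⠀⠀⠿⠿
⠀⠒⣿⣿⠴⠂⠒⠒⠒⠀⠿⠿
⠀⠴⠂⠂⠒⣿⣿⠒⠴⠀⠿⠿
⠀⣿⠒⠒⠂⠒⣾⠒⠂⠀⠿⠿
⠀⣿⠂⣿⠴⠴⠒⣿⠒⠀⠿⠿
⠀⠒⠿⠴⠂⠿⠒⠿⣿⠀⠿⠿
⠀⠀⠀⠀⠀⠀⠀⠀⠀⠀⠿⠿
⠀⠀⠀⠀⠀⠀⠀⠀⠀⠀⠿⠿
⠀⠀⠀⠀⠀⠀⠀⠀⠀⠀⠿⠿

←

⠀⠀⠀⠀⠀⠀⠀⠀⠀⠀⠀⠿
⠀⠀⠀⠀⠀⠀⠀⠀⠀⠀⠀⠿
⠀⠀⠀⠀⠀⠀⠀⠀⠀⠀⠀⠿
⠀⠀⠒⠂⠴⠴⠂⣿⠀⠀⠀⠿
⠀⠀⠒⣿⣿⠴⠂⠒⠒⠒⠀⠿
⠀⠀⠴⠂⠂⠒⣿⣿⠒⠴⠀⠿
⠀⠀⣿⠒⠒⠂⣾⠒⠒⠂⠀⠿
⠀⠀⣿⠂⣿⠴⠴⠒⣿⠒⠀⠿
⠀⠀⠒⠿⠴⠂⠿⠒⠿⣿⠀⠿
⠀⠀⠀⠀⠀⠀⠀⠀⠀⠀⠀⠿
⠀⠀⠀⠀⠀⠀⠀⠀⠀⠀⠀⠿
⠀⠀⠀⠀⠀⠀⠀⠀⠀⠀⠀⠿

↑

⠀⠀⠀⠀⠀⠀⠀⠀⠀⠀⠀⠿
⠀⠀⠀⠀⠀⠀⠀⠀⠀⠀⠀⠿
⠀⠀⠀⠀⠀⠀⠀⠀⠀⠀⠀⠿
⠀⠀⠀⠀⠀⠀⠀⠀⠀⠀⠀⠿
⠀⠀⠒⠂⠴⠴⠂⣿⣿⠀⠀⠿
⠀⠀⠒⣿⣿⠴⠂⠒⠒⠒⠀⠿
⠀⠀⠴⠂⠂⠒⣾⣿⠒⠴⠀⠿
⠀⠀⣿⠒⠒⠂⠒⠒⠒⠂⠀⠿
⠀⠀⣿⠂⣿⠴⠴⠒⣿⠒⠀⠿
⠀⠀⠒⠿⠴⠂⠿⠒⠿⣿⠀⠿
⠀⠀⠀⠀⠀⠀⠀⠀⠀⠀⠀⠿
⠀⠀⠀⠀⠀⠀⠀⠀⠀⠀⠀⠿

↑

⠿⠿⠿⠿⠿⠿⠿⠿⠿⠿⠿⠿
⠀⠀⠀⠀⠀⠀⠀⠀⠀⠀⠀⠿
⠀⠀⠀⠀⠀⠀⠀⠀⠀⠀⠀⠿
⠀⠀⠀⠀⠀⠀⠀⠀⠀⠀⠀⠿
⠀⠀⠀⠀⠂⠒⠒⣿⠂⠀⠀⠿
⠀⠀⠒⠂⠴⠴⠂⣿⣿⠀⠀⠿
⠀⠀⠒⣿⣿⠴⣾⠒⠒⠒⠀⠿
⠀⠀⠴⠂⠂⠒⣿⣿⠒⠴⠀⠿
⠀⠀⣿⠒⠒⠂⠒⠒⠒⠂⠀⠿
⠀⠀⣿⠂⣿⠴⠴⠒⣿⠒⠀⠿
⠀⠀⠒⠿⠴⠂⠿⠒⠿⣿⠀⠿
⠀⠀⠀⠀⠀⠀⠀⠀⠀⠀⠀⠿

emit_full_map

⠀⠀⠂⠒⠒⣿⠂⠀
⠒⠂⠴⠴⠂⣿⣿⠀
⠒⣿⣿⠴⣾⠒⠒⠒
⠴⠂⠂⠒⣿⣿⠒⠴
⣿⠒⠒⠂⠒⠒⠒⠂
⣿⠂⣿⠴⠴⠒⣿⠒
⠒⠿⠴⠂⠿⠒⠿⣿

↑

⠿⠿⠿⠿⠿⠿⠿⠿⠿⠿⠿⠿
⠿⠿⠿⠿⠿⠿⠿⠿⠿⠿⠿⠿
⠀⠀⠀⠀⠀⠀⠀⠀⠀⠀⠀⠿
⠀⠀⠀⠀⠀⠀⠀⠀⠀⠀⠀⠿
⠀⠀⠀⠀⠒⠂⣿⠿⠒⠀⠀⠿
⠀⠀⠀⠀⠂⠒⠒⣿⠂⠀⠀⠿
⠀⠀⠒⠂⠴⠴⣾⣿⣿⠀⠀⠿
⠀⠀⠒⣿⣿⠴⠂⠒⠒⠒⠀⠿
⠀⠀⠴⠂⠂⠒⣿⣿⠒⠴⠀⠿
⠀⠀⣿⠒⠒⠂⠒⠒⠒⠂⠀⠿
⠀⠀⣿⠂⣿⠴⠴⠒⣿⠒⠀⠿
⠀⠀⠒⠿⠴⠂⠿⠒⠿⣿⠀⠿

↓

⠿⠿⠿⠿⠿⠿⠿⠿⠿⠿⠿⠿
⠀⠀⠀⠀⠀⠀⠀⠀⠀⠀⠀⠿
⠀⠀⠀⠀⠀⠀⠀⠀⠀⠀⠀⠿
⠀⠀⠀⠀⠒⠂⣿⠿⠒⠀⠀⠿
⠀⠀⠀⠀⠂⠒⠒⣿⠂⠀⠀⠿
⠀⠀⠒⠂⠴⠴⠂⣿⣿⠀⠀⠿
⠀⠀⠒⣿⣿⠴⣾⠒⠒⠒⠀⠿
⠀⠀⠴⠂⠂⠒⣿⣿⠒⠴⠀⠿
⠀⠀⣿⠒⠒⠂⠒⠒⠒⠂⠀⠿
⠀⠀⣿⠂⣿⠴⠴⠒⣿⠒⠀⠿
⠀⠀⠒⠿⠴⠂⠿⠒⠿⣿⠀⠿
⠀⠀⠀⠀⠀⠀⠀⠀⠀⠀⠀⠿

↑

⠿⠿⠿⠿⠿⠿⠿⠿⠿⠿⠿⠿
⠿⠿⠿⠿⠿⠿⠿⠿⠿⠿⠿⠿
⠀⠀⠀⠀⠀⠀⠀⠀⠀⠀⠀⠿
⠀⠀⠀⠀⠀⠀⠀⠀⠀⠀⠀⠿
⠀⠀⠀⠀⠒⠂⣿⠿⠒⠀⠀⠿
⠀⠀⠀⠀⠂⠒⠒⣿⠂⠀⠀⠿
⠀⠀⠒⠂⠴⠴⣾⣿⣿⠀⠀⠿
⠀⠀⠒⣿⣿⠴⠂⠒⠒⠒⠀⠿
⠀⠀⠴⠂⠂⠒⣿⣿⠒⠴⠀⠿
⠀⠀⣿⠒⠒⠂⠒⠒⠒⠂⠀⠿
⠀⠀⣿⠂⣿⠴⠴⠒⣿⠒⠀⠿
⠀⠀⠒⠿⠴⠂⠿⠒⠿⣿⠀⠿

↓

⠿⠿⠿⠿⠿⠿⠿⠿⠿⠿⠿⠿
⠀⠀⠀⠀⠀⠀⠀⠀⠀⠀⠀⠿
⠀⠀⠀⠀⠀⠀⠀⠀⠀⠀⠀⠿
⠀⠀⠀⠀⠒⠂⣿⠿⠒⠀⠀⠿
⠀⠀⠀⠀⠂⠒⠒⣿⠂⠀⠀⠿
⠀⠀⠒⠂⠴⠴⠂⣿⣿⠀⠀⠿
⠀⠀⠒⣿⣿⠴⣾⠒⠒⠒⠀⠿
⠀⠀⠴⠂⠂⠒⣿⣿⠒⠴⠀⠿
⠀⠀⣿⠒⠒⠂⠒⠒⠒⠂⠀⠿
⠀⠀⣿⠂⣿⠴⠴⠒⣿⠒⠀⠿
⠀⠀⠒⠿⠴⠂⠿⠒⠿⣿⠀⠿
⠀⠀⠀⠀⠀⠀⠀⠀⠀⠀⠀⠿

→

⠿⠿⠿⠿⠿⠿⠿⠿⠿⠿⠿⠿
⠀⠀⠀⠀⠀⠀⠀⠀⠀⠀⠿⠿
⠀⠀⠀⠀⠀⠀⠀⠀⠀⠀⠿⠿
⠀⠀⠀⠒⠂⣿⠿⠒⠀⠀⠿⠿
⠀⠀⠀⠂⠒⠒⣿⠂⠒⠀⠿⠿
⠀⠒⠂⠴⠴⠂⣿⣿⠒⠀⠿⠿
⠀⠒⣿⣿⠴⠂⣾⠒⠒⠀⠿⠿
⠀⠴⠂⠂⠒⣿⣿⠒⠴⠀⠿⠿
⠀⣿⠒⠒⠂⠒⠒⠒⠂⠀⠿⠿
⠀⣿⠂⣿⠴⠴⠒⣿⠒⠀⠿⠿
⠀⠒⠿⠴⠂⠿⠒⠿⣿⠀⠿⠿
⠀⠀⠀⠀⠀⠀⠀⠀⠀⠀⠿⠿

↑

⠿⠿⠿⠿⠿⠿⠿⠿⠿⠿⠿⠿
⠿⠿⠿⠿⠿⠿⠿⠿⠿⠿⠿⠿
⠀⠀⠀⠀⠀⠀⠀⠀⠀⠀⠿⠿
⠀⠀⠀⠀⠀⠀⠀⠀⠀⠀⠿⠿
⠀⠀⠀⠒⠂⣿⠿⠒⠒⠀⠿⠿
⠀⠀⠀⠂⠒⠒⣿⠂⠒⠀⠿⠿
⠀⠒⠂⠴⠴⠂⣾⣿⠒⠀⠿⠿
⠀⠒⣿⣿⠴⠂⠒⠒⠒⠀⠿⠿
⠀⠴⠂⠂⠒⣿⣿⠒⠴⠀⠿⠿
⠀⣿⠒⠒⠂⠒⠒⠒⠂⠀⠿⠿
⠀⣿⠂⣿⠴⠴⠒⣿⠒⠀⠿⠿
⠀⠒⠿⠴⠂⠿⠒⠿⣿⠀⠿⠿

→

⠿⠿⠿⠿⠿⠿⠿⠿⠿⠿⠿⠿
⠿⠿⠿⠿⠿⠿⠿⠿⠿⠿⠿⠿
⠀⠀⠀⠀⠀⠀⠀⠀⠀⠿⠿⠿
⠀⠀⠀⠀⠀⠀⠀⠀⠀⠿⠿⠿
⠀⠀⠒⠂⣿⠿⠒⠒⠿⠿⠿⠿
⠀⠀⠂⠒⠒⣿⠂⠒⠒⠿⠿⠿
⠒⠂⠴⠴⠂⣿⣾⠒⠿⠿⠿⠿
⠒⣿⣿⠴⠂⠒⠒⠒⠒⠿⠿⠿
⠴⠂⠂⠒⣿⣿⠒⠴⠒⠿⠿⠿
⣿⠒⠒⠂⠒⠒⠒⠂⠀⠿⠿⠿
⣿⠂⣿⠴⠴⠒⣿⠒⠀⠿⠿⠿
⠒⠿⠴⠂⠿⠒⠿⣿⠀⠿⠿⠿

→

⠿⠿⠿⠿⠿⠿⠿⠿⠿⠿⠿⠿
⠿⠿⠿⠿⠿⠿⠿⠿⠿⠿⠿⠿
⠀⠀⠀⠀⠀⠀⠀⠀⠿⠿⠿⠿
⠀⠀⠀⠀⠀⠀⠀⠀⠿⠿⠿⠿
⠀⠒⠂⣿⠿⠒⠒⠿⠿⠿⠿⠿
⠀⠂⠒⠒⣿⠂⠒⠒⠿⠿⠿⠿
⠂⠴⠴⠂⣿⣿⣾⠿⠿⠿⠿⠿
⣿⣿⠴⠂⠒⠒⠒⠒⠿⠿⠿⠿
⠂⠂⠒⣿⣿⠒⠴⠒⠿⠿⠿⠿
⠒⠒⠂⠒⠒⠒⠂⠀⠿⠿⠿⠿
⠂⣿⠴⠴⠒⣿⠒⠀⠿⠿⠿⠿
⠿⠴⠂⠿⠒⠿⣿⠀⠿⠿⠿⠿

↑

⠿⠿⠿⠿⠿⠿⠿⠿⠿⠿⠿⠿
⠿⠿⠿⠿⠿⠿⠿⠿⠿⠿⠿⠿
⠿⠿⠿⠿⠿⠿⠿⠿⠿⠿⠿⠿
⠀⠀⠀⠀⠀⠀⠀⠀⠿⠿⠿⠿
⠀⠀⠀⠀⠴⠒⠂⠴⠿⠿⠿⠿
⠀⠒⠂⣿⠿⠒⠒⠿⠿⠿⠿⠿
⠀⠂⠒⠒⣿⠂⣾⠒⠿⠿⠿⠿
⠂⠴⠴⠂⣿⣿⠒⠿⠿⠿⠿⠿
⣿⣿⠴⠂⠒⠒⠒⠒⠿⠿⠿⠿
⠂⠂⠒⣿⣿⠒⠴⠒⠿⠿⠿⠿
⠒⠒⠂⠒⠒⠒⠂⠀⠿⠿⠿⠿
⠂⣿⠴⠴⠒⣿⠒⠀⠿⠿⠿⠿

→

⠿⠿⠿⠿⠿⠿⠿⠿⠿⠿⠿⠿
⠿⠿⠿⠿⠿⠿⠿⠿⠿⠿⠿⠿
⠿⠿⠿⠿⠿⠿⠿⠿⠿⠿⠿⠿
⠀⠀⠀⠀⠀⠀⠀⠿⠿⠿⠿⠿
⠀⠀⠀⠴⠒⠂⠴⠿⠿⠿⠿⠿
⠒⠂⣿⠿⠒⠒⠿⠿⠿⠿⠿⠿
⠂⠒⠒⣿⠂⠒⣾⠿⠿⠿⠿⠿
⠴⠴⠂⣿⣿⠒⠿⠿⠿⠿⠿⠿
⣿⠴⠂⠒⠒⠒⠒⠿⠿⠿⠿⠿
⠂⠒⣿⣿⠒⠴⠒⠿⠿⠿⠿⠿
⠒⠂⠒⠒⠒⠂⠀⠿⠿⠿⠿⠿
⣿⠴⠴⠒⣿⠒⠀⠿⠿⠿⠿⠿

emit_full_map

⠀⠀⠀⠀⠀⠴⠒⠂⠴
⠀⠀⠒⠂⣿⠿⠒⠒⠿
⠀⠀⠂⠒⠒⣿⠂⠒⣾
⠒⠂⠴⠴⠂⣿⣿⠒⠿
⠒⣿⣿⠴⠂⠒⠒⠒⠒
⠴⠂⠂⠒⣿⣿⠒⠴⠒
⣿⠒⠒⠂⠒⠒⠒⠂⠀
⣿⠂⣿⠴⠴⠒⣿⠒⠀
⠒⠿⠴⠂⠿⠒⠿⣿⠀


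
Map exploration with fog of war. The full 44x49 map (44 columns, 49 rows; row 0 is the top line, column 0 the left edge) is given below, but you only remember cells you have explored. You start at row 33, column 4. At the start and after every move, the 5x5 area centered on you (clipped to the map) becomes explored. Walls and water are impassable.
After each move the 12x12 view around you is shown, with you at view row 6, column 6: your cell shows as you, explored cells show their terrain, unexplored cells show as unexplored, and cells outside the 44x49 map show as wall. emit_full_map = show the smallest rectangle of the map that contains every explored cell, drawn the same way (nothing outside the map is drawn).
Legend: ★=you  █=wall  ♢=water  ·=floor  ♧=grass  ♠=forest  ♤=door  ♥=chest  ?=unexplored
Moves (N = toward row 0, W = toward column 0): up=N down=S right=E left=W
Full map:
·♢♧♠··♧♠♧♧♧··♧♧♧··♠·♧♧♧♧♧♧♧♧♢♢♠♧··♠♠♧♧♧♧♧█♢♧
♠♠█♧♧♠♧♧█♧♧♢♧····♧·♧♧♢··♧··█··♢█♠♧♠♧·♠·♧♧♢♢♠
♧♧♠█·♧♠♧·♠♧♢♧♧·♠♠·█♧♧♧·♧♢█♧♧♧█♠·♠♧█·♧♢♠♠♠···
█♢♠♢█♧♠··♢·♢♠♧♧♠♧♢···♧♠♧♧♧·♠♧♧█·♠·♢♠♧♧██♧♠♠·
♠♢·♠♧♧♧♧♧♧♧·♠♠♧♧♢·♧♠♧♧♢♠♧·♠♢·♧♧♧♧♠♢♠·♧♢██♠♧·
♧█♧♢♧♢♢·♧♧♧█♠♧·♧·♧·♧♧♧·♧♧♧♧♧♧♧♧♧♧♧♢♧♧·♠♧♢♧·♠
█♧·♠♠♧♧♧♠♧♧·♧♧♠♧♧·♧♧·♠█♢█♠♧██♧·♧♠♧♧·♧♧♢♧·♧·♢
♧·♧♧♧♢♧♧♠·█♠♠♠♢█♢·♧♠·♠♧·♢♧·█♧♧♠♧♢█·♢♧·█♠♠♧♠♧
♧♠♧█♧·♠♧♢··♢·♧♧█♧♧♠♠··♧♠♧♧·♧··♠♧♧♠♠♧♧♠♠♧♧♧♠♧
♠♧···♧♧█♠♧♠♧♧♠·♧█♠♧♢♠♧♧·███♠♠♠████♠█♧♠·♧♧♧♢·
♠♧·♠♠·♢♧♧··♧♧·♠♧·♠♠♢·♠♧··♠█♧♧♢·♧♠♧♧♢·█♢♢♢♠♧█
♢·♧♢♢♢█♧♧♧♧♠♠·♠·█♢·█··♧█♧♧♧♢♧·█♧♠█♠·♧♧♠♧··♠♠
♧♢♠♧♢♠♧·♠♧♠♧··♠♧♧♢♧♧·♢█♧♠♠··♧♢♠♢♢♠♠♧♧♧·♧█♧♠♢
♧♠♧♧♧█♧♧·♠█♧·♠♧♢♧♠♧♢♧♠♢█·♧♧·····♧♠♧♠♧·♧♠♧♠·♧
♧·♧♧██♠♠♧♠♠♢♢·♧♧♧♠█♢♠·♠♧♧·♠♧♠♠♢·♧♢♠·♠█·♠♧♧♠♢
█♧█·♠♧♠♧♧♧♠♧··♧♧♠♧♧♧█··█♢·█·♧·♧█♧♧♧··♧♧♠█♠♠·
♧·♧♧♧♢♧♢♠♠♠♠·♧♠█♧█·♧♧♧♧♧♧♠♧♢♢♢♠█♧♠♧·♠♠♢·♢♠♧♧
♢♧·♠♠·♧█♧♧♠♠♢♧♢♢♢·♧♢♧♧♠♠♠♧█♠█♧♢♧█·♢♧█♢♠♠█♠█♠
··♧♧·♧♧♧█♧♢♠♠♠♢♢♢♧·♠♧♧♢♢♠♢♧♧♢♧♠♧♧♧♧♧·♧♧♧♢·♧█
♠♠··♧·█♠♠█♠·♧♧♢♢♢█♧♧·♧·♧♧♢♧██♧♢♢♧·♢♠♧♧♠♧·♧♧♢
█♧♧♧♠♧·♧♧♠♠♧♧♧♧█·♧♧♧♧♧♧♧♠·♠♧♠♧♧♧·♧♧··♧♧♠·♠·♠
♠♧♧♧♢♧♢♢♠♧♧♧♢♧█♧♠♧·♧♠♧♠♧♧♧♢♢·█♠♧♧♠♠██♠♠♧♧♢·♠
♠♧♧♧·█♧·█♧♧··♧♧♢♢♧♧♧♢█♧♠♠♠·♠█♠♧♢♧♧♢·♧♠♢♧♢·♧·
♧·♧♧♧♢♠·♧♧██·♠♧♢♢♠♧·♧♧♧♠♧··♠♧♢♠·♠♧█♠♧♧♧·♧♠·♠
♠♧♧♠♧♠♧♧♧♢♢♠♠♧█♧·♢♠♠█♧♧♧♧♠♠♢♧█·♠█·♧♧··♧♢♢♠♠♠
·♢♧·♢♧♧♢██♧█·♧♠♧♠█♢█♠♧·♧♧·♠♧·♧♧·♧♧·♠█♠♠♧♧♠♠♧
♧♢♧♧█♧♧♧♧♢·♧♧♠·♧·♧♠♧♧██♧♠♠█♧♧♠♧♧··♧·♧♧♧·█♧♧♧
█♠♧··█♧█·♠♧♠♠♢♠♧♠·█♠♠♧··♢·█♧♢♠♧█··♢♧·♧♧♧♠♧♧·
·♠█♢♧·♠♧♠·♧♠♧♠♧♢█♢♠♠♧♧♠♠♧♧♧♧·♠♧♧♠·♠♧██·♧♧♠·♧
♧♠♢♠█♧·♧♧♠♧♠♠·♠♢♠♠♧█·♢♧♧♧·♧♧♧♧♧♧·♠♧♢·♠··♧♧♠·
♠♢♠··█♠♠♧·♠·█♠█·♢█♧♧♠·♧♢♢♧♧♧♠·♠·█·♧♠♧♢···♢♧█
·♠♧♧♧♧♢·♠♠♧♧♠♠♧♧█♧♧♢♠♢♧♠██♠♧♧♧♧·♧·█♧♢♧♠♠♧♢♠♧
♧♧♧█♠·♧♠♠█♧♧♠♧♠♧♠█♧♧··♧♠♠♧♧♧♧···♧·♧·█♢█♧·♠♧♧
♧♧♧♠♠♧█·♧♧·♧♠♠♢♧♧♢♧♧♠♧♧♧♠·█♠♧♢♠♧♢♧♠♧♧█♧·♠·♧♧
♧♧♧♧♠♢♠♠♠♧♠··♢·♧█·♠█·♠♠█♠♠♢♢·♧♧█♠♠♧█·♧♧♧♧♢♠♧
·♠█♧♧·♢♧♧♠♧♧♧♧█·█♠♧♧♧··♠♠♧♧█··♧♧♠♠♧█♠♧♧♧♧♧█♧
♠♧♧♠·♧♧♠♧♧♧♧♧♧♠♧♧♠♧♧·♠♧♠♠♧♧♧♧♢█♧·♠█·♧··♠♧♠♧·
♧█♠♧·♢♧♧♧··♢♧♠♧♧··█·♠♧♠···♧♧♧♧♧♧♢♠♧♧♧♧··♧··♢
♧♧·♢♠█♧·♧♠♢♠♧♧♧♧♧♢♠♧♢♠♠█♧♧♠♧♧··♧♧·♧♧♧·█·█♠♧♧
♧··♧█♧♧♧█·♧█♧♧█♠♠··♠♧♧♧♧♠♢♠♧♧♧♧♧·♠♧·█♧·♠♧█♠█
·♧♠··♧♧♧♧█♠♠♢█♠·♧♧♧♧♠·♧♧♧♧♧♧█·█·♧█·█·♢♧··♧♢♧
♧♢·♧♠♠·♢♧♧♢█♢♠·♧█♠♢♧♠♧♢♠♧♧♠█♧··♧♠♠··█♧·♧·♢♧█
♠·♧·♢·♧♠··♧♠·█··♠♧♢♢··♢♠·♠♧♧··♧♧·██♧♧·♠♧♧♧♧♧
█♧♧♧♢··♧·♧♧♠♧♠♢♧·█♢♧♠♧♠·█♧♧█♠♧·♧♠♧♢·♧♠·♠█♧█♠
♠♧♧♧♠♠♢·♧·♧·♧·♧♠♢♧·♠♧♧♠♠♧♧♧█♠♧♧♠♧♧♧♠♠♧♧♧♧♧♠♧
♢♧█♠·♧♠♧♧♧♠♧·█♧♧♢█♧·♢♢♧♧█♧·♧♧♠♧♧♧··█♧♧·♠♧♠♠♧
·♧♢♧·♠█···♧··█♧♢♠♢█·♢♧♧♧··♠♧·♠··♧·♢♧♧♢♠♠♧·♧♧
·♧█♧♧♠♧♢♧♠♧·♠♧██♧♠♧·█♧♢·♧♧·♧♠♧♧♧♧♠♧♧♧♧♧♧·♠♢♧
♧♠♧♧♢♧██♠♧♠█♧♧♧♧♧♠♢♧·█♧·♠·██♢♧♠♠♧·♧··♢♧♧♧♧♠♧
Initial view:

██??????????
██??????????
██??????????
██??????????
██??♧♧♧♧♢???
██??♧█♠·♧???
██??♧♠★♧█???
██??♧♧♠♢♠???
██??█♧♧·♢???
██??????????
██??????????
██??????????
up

██??????????
██??????????
██??????????
██??????????
██??♠··█♠???
██??♧♧♧♧♢???
██??♧█★·♧???
██??♧♠♠♧█???
██??♧♧♠♢♠???
██??█♧♧·♢???
██??????????
██??????????

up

██??????????
██??????????
██??????????
██??????????
██??♢♠█♧·???
██??♠··█♠???
██??♧♧★♧♢???
██??♧█♠·♧???
██??♧♠♠♧█???
██??♧♧♠♢♠???
██??█♧♧·♢???
██??????????

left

███?????????
███?????????
███?????????
███?????????
███?♠♢♠█♧·??
███?♢♠··█♠??
███?♠♧★♧♧♢??
███?♧♧█♠·♧??
███?♧♧♠♠♧█??
███??♧♧♠♢♠??
███??█♧♧·♢??
███?????????

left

████????????
████????????
████????????
████????????
████♧♠♢♠█♧·?
████♠♢♠··█♠?
████·♠★♧♧♧♢?
████♧♧♧█♠·♧?
████♧♧♧♠♠♧█?
████??♧♧♠♢♠?
████??█♧♧·♢?
████????????

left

█████???????
█████???????
█████???????
█████???????
█████♧♠♢♠█♧·
█████♠♢♠··█♠
█████·★♧♧♧♧♢
█████♧♧♧█♠·♧
█████♧♧♧♠♠♧█
█████??♧♧♠♢♠
█████??█♧♧·♢
█████???????

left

██████??????
██████??????
██████??????
██████??????
██████♧♠♢♠█♧
██████♠♢♠··█
██████★♠♧♧♧♧
██████♧♧♧█♠·
██████♧♧♧♠♠♧
██████??♧♧♠♢
██████??█♧♧·
██████??????

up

██████??????
██████??????
██████??????
██████??????
██████·♠█???
██████♧♠♢♠█♧
██████★♢♠··█
██████·♠♧♧♧♧
██████♧♧♧█♠·
██████♧♧♧♠♠♧
██████??♧♧♠♢
██████??█♧♧·

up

██████??????
██████??????
██████??????
██████??????
███████♠♧???
██████·♠█???
██████★♠♢♠█♧
██████♠♢♠··█
██████·♠♧♧♧♧
██████♧♧♧█♠·
██████♧♧♧♠♠♧
██████??♧♧♠♢

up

██████??????
██████??????
██████??????
██████??????
██████♧♢♧???
███████♠♧???
██████★♠█???
██████♧♠♢♠█♧
██████♠♢♠··█
██████·♠♧♧♧♧
██████♧♧♧█♠·
██████♧♧♧♠♠♧

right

█████???????
█████???????
█████???????
█████???????
█████♧♢♧♧???
██████♠♧·???
█████·★█♢???
█████♧♠♢♠█♧·
█████♠♢♠··█♠
█████·♠♧♧♧♧♢
█████♧♧♧█♠·♧
█████♧♧♧♠♠♧█

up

█████???????
█████???????
█████???????
█████???????
█████·♢♧·???
█████♧♢♧♧???
██████★♧·???
█████·♠█♢???
█████♧♠♢♠█♧·
█████♠♢♠··█♠
█████·♠♧♧♧♧♢
█████♧♧♧█♠·♧

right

████????????
████????????
████????????
████????????
████·♢♧·♢???
████♧♢♧♧█???
█████♠★··???
████·♠█♢♧???
████♧♠♢♠█♧·?
████♠♢♠··█♠?
████·♠♧♧♧♧♢?
████♧♧♧█♠·♧?

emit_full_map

·♢♧·♢??
♧♢♧♧█??
█♠★··??
·♠█♢♧??
♧♠♢♠█♧·
♠♢♠··█♠
·♠♧♧♧♧♢
♧♧♧█♠·♧
♧♧♧♠♠♧█
??♧♧♠♢♠
??█♧♧·♢

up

████????????
████????????
████????????
████????????
████♠♧♧♠♧???
████·♢♧·♢???
████♧♢★♧█???
█████♠♧··???
████·♠█♢♧???
████♧♠♢♠█♧·?
████♠♢♠··█♠?
████·♠♧♧♧♧♢?

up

████????????
████????????
████????????
████????????
████♧·♧♧♧???
████♠♧♧♠♧???
████·♢★·♢???
████♧♢♧♧█???
█████♠♧··???
████·♠█♢♧???
████♧♠♢♠█♧·?
████♠♢♠··█♠?

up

████????????
████????????
████????????
████????????
████♠♧♧♧·???
████♧·♧♧♧???
████♠♧★♠♧???
████·♢♧·♢???
████♧♢♧♧█???
█████♠♧··???
████·♠█♢♧???
████♧♠♢♠█♧·?

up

████????????
████????????
████????????
████????????
████♠♧♧♧♢???
████♠♧♧♧·???
████♧·★♧♧???
████♠♧♧♠♧???
████·♢♧·♢???
████♧♢♧♧█???
█████♠♧··???
████·♠█♢♧???

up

████????????
████????????
████????????
████????????
█████♧♧♧♠???
████♠♧♧♧♢???
████♠♧★♧·???
████♧·♧♧♧???
████♠♧♧♠♧???
████·♢♧·♢???
████♧♢♧♧█???
█████♠♧··???

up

████????????
████????????
████????????
████????????
████♠♠··♧???
█████♧♧♧♠???
████♠♧★♧♢???
████♠♧♧♧·???
████♧·♧♧♧???
████♠♧♧♠♧???
████·♢♧·♢???
████♧♢♧♧█???

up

████????????
████????????
████????????
████????????
████··♧♧·???
████♠♠··♧???
█████♧★♧♠???
████♠♧♧♧♢???
████♠♧♧♧·???
████♧·♧♧♧???
████♠♧♧♠♧???
████·♢♧·♢???

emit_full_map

··♧♧·??
♠♠··♧??
█♧★♧♠??
♠♧♧♧♢??
♠♧♧♧·??
♧·♧♧♧??
♠♧♧♠♧??
·♢♧·♢??
♧♢♧♧█??
█♠♧··??
·♠█♢♧??
♧♠♢♠█♧·
♠♢♠··█♠
·♠♧♧♧♧♢
♧♧♧█♠·♧
♧♧♧♠♠♧█
??♧♧♠♢♠
??█♧♧·♢


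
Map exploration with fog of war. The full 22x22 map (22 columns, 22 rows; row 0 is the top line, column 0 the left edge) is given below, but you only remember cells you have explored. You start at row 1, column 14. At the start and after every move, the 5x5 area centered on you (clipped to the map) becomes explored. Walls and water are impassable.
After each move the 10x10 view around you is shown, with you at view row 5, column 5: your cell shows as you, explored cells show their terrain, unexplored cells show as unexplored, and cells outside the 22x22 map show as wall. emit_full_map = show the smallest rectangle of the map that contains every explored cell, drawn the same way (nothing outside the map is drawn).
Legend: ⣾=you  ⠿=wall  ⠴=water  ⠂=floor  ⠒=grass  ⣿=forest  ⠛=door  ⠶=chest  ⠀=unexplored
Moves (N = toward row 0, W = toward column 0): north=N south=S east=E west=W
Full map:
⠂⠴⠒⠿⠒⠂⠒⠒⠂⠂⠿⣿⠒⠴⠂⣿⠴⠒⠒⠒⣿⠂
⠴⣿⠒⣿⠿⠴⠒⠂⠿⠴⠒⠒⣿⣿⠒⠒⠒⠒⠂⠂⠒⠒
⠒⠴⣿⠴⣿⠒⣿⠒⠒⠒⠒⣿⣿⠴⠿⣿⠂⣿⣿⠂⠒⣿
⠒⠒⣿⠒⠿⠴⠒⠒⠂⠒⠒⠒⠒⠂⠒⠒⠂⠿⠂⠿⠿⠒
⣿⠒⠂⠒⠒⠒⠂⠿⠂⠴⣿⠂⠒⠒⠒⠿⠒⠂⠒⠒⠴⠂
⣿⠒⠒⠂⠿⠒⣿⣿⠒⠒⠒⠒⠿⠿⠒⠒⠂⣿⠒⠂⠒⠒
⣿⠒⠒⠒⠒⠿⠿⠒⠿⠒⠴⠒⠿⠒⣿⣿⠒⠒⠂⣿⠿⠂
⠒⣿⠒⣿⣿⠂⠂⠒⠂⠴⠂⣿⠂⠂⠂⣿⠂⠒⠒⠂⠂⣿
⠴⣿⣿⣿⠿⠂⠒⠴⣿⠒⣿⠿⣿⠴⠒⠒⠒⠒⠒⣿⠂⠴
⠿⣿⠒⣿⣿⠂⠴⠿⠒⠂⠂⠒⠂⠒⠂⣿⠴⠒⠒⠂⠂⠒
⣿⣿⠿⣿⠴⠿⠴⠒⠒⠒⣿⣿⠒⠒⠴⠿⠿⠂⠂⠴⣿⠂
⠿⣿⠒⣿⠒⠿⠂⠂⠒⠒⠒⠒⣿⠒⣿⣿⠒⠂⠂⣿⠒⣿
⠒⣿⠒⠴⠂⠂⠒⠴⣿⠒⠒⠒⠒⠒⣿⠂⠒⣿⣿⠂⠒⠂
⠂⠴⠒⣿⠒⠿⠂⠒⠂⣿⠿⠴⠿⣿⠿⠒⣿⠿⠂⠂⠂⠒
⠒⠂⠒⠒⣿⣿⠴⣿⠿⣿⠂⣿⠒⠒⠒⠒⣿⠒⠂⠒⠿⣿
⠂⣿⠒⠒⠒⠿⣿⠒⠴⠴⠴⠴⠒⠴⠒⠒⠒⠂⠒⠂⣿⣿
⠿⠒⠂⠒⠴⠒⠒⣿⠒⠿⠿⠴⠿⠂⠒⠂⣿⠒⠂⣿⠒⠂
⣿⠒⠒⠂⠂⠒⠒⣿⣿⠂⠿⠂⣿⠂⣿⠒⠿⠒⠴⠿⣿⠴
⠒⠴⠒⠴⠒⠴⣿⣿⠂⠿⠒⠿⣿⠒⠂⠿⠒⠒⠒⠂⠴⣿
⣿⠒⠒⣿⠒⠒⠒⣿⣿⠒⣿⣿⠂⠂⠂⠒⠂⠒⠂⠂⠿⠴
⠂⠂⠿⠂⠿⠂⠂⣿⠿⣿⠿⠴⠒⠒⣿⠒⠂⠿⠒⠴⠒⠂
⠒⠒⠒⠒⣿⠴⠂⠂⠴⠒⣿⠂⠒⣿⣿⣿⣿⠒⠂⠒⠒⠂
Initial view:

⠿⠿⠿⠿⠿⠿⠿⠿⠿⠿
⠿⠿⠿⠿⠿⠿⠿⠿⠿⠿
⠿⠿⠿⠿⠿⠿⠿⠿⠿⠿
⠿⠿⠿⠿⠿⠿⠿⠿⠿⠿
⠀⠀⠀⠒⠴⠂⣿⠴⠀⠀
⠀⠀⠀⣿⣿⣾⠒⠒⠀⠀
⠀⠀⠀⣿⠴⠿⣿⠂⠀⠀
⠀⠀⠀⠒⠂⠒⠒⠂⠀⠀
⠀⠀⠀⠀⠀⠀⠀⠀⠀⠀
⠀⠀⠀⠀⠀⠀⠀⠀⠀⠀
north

⠿⠿⠿⠿⠿⠿⠿⠿⠿⠿
⠿⠿⠿⠿⠿⠿⠿⠿⠿⠿
⠿⠿⠿⠿⠿⠿⠿⠿⠿⠿
⠿⠿⠿⠿⠿⠿⠿⠿⠿⠿
⠿⠿⠿⠿⠿⠿⠿⠿⠿⠿
⠀⠀⠀⠒⠴⣾⣿⠴⠀⠀
⠀⠀⠀⣿⣿⠒⠒⠒⠀⠀
⠀⠀⠀⣿⠴⠿⣿⠂⠀⠀
⠀⠀⠀⠒⠂⠒⠒⠂⠀⠀
⠀⠀⠀⠀⠀⠀⠀⠀⠀⠀

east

⠿⠿⠿⠿⠿⠿⠿⠿⠿⠿
⠿⠿⠿⠿⠿⠿⠿⠿⠿⠿
⠿⠿⠿⠿⠿⠿⠿⠿⠿⠿
⠿⠿⠿⠿⠿⠿⠿⠿⠿⠿
⠿⠿⠿⠿⠿⠿⠿⠿⠿⠿
⠀⠀⠒⠴⠂⣾⠴⠒⠀⠀
⠀⠀⣿⣿⠒⠒⠒⠒⠀⠀
⠀⠀⣿⠴⠿⣿⠂⣿⠀⠀
⠀⠀⠒⠂⠒⠒⠂⠀⠀⠀
⠀⠀⠀⠀⠀⠀⠀⠀⠀⠀

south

⠿⠿⠿⠿⠿⠿⠿⠿⠿⠿
⠿⠿⠿⠿⠿⠿⠿⠿⠿⠿
⠿⠿⠿⠿⠿⠿⠿⠿⠿⠿
⠿⠿⠿⠿⠿⠿⠿⠿⠿⠿
⠀⠀⠒⠴⠂⣿⠴⠒⠀⠀
⠀⠀⣿⣿⠒⣾⠒⠒⠀⠀
⠀⠀⣿⠴⠿⣿⠂⣿⠀⠀
⠀⠀⠒⠂⠒⠒⠂⠿⠀⠀
⠀⠀⠀⠀⠀⠀⠀⠀⠀⠀
⠀⠀⠀⠀⠀⠀⠀⠀⠀⠀

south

⠿⠿⠿⠿⠿⠿⠿⠿⠿⠿
⠿⠿⠿⠿⠿⠿⠿⠿⠿⠿
⠿⠿⠿⠿⠿⠿⠿⠿⠿⠿
⠀⠀⠒⠴⠂⣿⠴⠒⠀⠀
⠀⠀⣿⣿⠒⠒⠒⠒⠀⠀
⠀⠀⣿⠴⠿⣾⠂⣿⠀⠀
⠀⠀⠒⠂⠒⠒⠂⠿⠀⠀
⠀⠀⠀⠒⠒⠿⠒⠂⠀⠀
⠀⠀⠀⠀⠀⠀⠀⠀⠀⠀
⠀⠀⠀⠀⠀⠀⠀⠀⠀⠀

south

⠿⠿⠿⠿⠿⠿⠿⠿⠿⠿
⠿⠿⠿⠿⠿⠿⠿⠿⠿⠿
⠀⠀⠒⠴⠂⣿⠴⠒⠀⠀
⠀⠀⣿⣿⠒⠒⠒⠒⠀⠀
⠀⠀⣿⠴⠿⣿⠂⣿⠀⠀
⠀⠀⠒⠂⠒⣾⠂⠿⠀⠀
⠀⠀⠀⠒⠒⠿⠒⠂⠀⠀
⠀⠀⠀⠿⠒⠒⠂⣿⠀⠀
⠀⠀⠀⠀⠀⠀⠀⠀⠀⠀
⠀⠀⠀⠀⠀⠀⠀⠀⠀⠀

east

⠿⠿⠿⠿⠿⠿⠿⠿⠿⠿
⠿⠿⠿⠿⠿⠿⠿⠿⠿⠿
⠀⠒⠴⠂⣿⠴⠒⠀⠀⠀
⠀⣿⣿⠒⠒⠒⠒⠂⠀⠀
⠀⣿⠴⠿⣿⠂⣿⣿⠀⠀
⠀⠒⠂⠒⠒⣾⠿⠂⠀⠀
⠀⠀⠒⠒⠿⠒⠂⠒⠀⠀
⠀⠀⠿⠒⠒⠂⣿⠒⠀⠀
⠀⠀⠀⠀⠀⠀⠀⠀⠀⠀
⠀⠀⠀⠀⠀⠀⠀⠀⠀⠀

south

⠿⠿⠿⠿⠿⠿⠿⠿⠿⠿
⠀⠒⠴⠂⣿⠴⠒⠀⠀⠀
⠀⣿⣿⠒⠒⠒⠒⠂⠀⠀
⠀⣿⠴⠿⣿⠂⣿⣿⠀⠀
⠀⠒⠂⠒⠒⠂⠿⠂⠀⠀
⠀⠀⠒⠒⠿⣾⠂⠒⠀⠀
⠀⠀⠿⠒⠒⠂⣿⠒⠀⠀
⠀⠀⠀⣿⣿⠒⠒⠂⠀⠀
⠀⠀⠀⠀⠀⠀⠀⠀⠀⠀
⠀⠀⠀⠀⠀⠀⠀⠀⠀⠀

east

⠿⠿⠿⠿⠿⠿⠿⠿⠿⠿
⠒⠴⠂⣿⠴⠒⠀⠀⠀⠀
⣿⣿⠒⠒⠒⠒⠂⠀⠀⠀
⣿⠴⠿⣿⠂⣿⣿⠂⠀⠀
⠒⠂⠒⠒⠂⠿⠂⠿⠀⠀
⠀⠒⠒⠿⠒⣾⠒⠒⠀⠀
⠀⠿⠒⠒⠂⣿⠒⠂⠀⠀
⠀⠀⣿⣿⠒⠒⠂⣿⠀⠀
⠀⠀⠀⠀⠀⠀⠀⠀⠀⠀
⠀⠀⠀⠀⠀⠀⠀⠀⠀⠀

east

⠿⠿⠿⠿⠿⠿⠿⠿⠿⠿
⠴⠂⣿⠴⠒⠀⠀⠀⠀⠿
⣿⠒⠒⠒⠒⠂⠀⠀⠀⠿
⠴⠿⣿⠂⣿⣿⠂⠒⠀⠿
⠂⠒⠒⠂⠿⠂⠿⠿⠀⠿
⠒⠒⠿⠒⠂⣾⠒⠴⠀⠿
⠿⠒⠒⠂⣿⠒⠂⠒⠀⠿
⠀⣿⣿⠒⠒⠂⣿⠿⠀⠿
⠀⠀⠀⠀⠀⠀⠀⠀⠀⠿
⠀⠀⠀⠀⠀⠀⠀⠀⠀⠿

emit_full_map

⠒⠴⠂⣿⠴⠒⠀⠀⠀
⣿⣿⠒⠒⠒⠒⠂⠀⠀
⣿⠴⠿⣿⠂⣿⣿⠂⠒
⠒⠂⠒⠒⠂⠿⠂⠿⠿
⠀⠒⠒⠿⠒⠂⣾⠒⠴
⠀⠿⠒⠒⠂⣿⠒⠂⠒
⠀⠀⣿⣿⠒⠒⠂⣿⠿

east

⠿⠿⠿⠿⠿⠿⠿⠿⠿⠿
⠂⣿⠴⠒⠀⠀⠀⠀⠿⠿
⠒⠒⠒⠒⠂⠀⠀⠀⠿⠿
⠿⣿⠂⣿⣿⠂⠒⣿⠿⠿
⠒⠒⠂⠿⠂⠿⠿⠒⠿⠿
⠒⠿⠒⠂⠒⣾⠴⠂⠿⠿
⠒⠒⠂⣿⠒⠂⠒⠒⠿⠿
⣿⣿⠒⠒⠂⣿⠿⠂⠿⠿
⠀⠀⠀⠀⠀⠀⠀⠀⠿⠿
⠀⠀⠀⠀⠀⠀⠀⠀⠿⠿

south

⠂⣿⠴⠒⠀⠀⠀⠀⠿⠿
⠒⠒⠒⠒⠂⠀⠀⠀⠿⠿
⠿⣿⠂⣿⣿⠂⠒⣿⠿⠿
⠒⠒⠂⠿⠂⠿⠿⠒⠿⠿
⠒⠿⠒⠂⠒⠒⠴⠂⠿⠿
⠒⠒⠂⣿⠒⣾⠒⠒⠿⠿
⣿⣿⠒⠒⠂⣿⠿⠂⠿⠿
⠀⠀⠀⠒⠒⠂⠂⣿⠿⠿
⠀⠀⠀⠀⠀⠀⠀⠀⠿⠿
⠀⠀⠀⠀⠀⠀⠀⠀⠿⠿

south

⠒⠒⠒⠒⠂⠀⠀⠀⠿⠿
⠿⣿⠂⣿⣿⠂⠒⣿⠿⠿
⠒⠒⠂⠿⠂⠿⠿⠒⠿⠿
⠒⠿⠒⠂⠒⠒⠴⠂⠿⠿
⠒⠒⠂⣿⠒⠂⠒⠒⠿⠿
⣿⣿⠒⠒⠂⣾⠿⠂⠿⠿
⠀⠀⠀⠒⠒⠂⠂⣿⠿⠿
⠀⠀⠀⠒⠒⣿⠂⠴⠿⠿
⠀⠀⠀⠀⠀⠀⠀⠀⠿⠿
⠀⠀⠀⠀⠀⠀⠀⠀⠿⠿

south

⠿⣿⠂⣿⣿⠂⠒⣿⠿⠿
⠒⠒⠂⠿⠂⠿⠿⠒⠿⠿
⠒⠿⠒⠂⠒⠒⠴⠂⠿⠿
⠒⠒⠂⣿⠒⠂⠒⠒⠿⠿
⣿⣿⠒⠒⠂⣿⠿⠂⠿⠿
⠀⠀⠀⠒⠒⣾⠂⣿⠿⠿
⠀⠀⠀⠒⠒⣿⠂⠴⠿⠿
⠀⠀⠀⠒⠒⠂⠂⠒⠿⠿
⠀⠀⠀⠀⠀⠀⠀⠀⠿⠿
⠀⠀⠀⠀⠀⠀⠀⠀⠿⠿

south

⠒⠒⠂⠿⠂⠿⠿⠒⠿⠿
⠒⠿⠒⠂⠒⠒⠴⠂⠿⠿
⠒⠒⠂⣿⠒⠂⠒⠒⠿⠿
⣿⣿⠒⠒⠂⣿⠿⠂⠿⠿
⠀⠀⠀⠒⠒⠂⠂⣿⠿⠿
⠀⠀⠀⠒⠒⣾⠂⠴⠿⠿
⠀⠀⠀⠒⠒⠂⠂⠒⠿⠿
⠀⠀⠀⠂⠂⠴⣿⠂⠿⠿
⠀⠀⠀⠀⠀⠀⠀⠀⠿⠿
⠀⠀⠀⠀⠀⠀⠀⠀⠿⠿

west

⠂⠒⠒⠂⠿⠂⠿⠿⠒⠿
⠒⠒⠿⠒⠂⠒⠒⠴⠂⠿
⠿⠒⠒⠂⣿⠒⠂⠒⠒⠿
⠀⣿⣿⠒⠒⠂⣿⠿⠂⠿
⠀⠀⠀⠂⠒⠒⠂⠂⣿⠿
⠀⠀⠀⠒⠒⣾⣿⠂⠴⠿
⠀⠀⠀⠴⠒⠒⠂⠂⠒⠿
⠀⠀⠀⠿⠂⠂⠴⣿⠂⠿
⠀⠀⠀⠀⠀⠀⠀⠀⠀⠿
⠀⠀⠀⠀⠀⠀⠀⠀⠀⠿

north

⠴⠿⣿⠂⣿⣿⠂⠒⣿⠿
⠂⠒⠒⠂⠿⠂⠿⠿⠒⠿
⠒⠒⠿⠒⠂⠒⠒⠴⠂⠿
⠿⠒⠒⠂⣿⠒⠂⠒⠒⠿
⠀⣿⣿⠒⠒⠂⣿⠿⠂⠿
⠀⠀⠀⠂⠒⣾⠂⠂⣿⠿
⠀⠀⠀⠒⠒⠒⣿⠂⠴⠿
⠀⠀⠀⠴⠒⠒⠂⠂⠒⠿
⠀⠀⠀⠿⠂⠂⠴⣿⠂⠿
⠀⠀⠀⠀⠀⠀⠀⠀⠀⠿

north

⣿⠒⠒⠒⠒⠂⠀⠀⠀⠿
⠴⠿⣿⠂⣿⣿⠂⠒⣿⠿
⠂⠒⠒⠂⠿⠂⠿⠿⠒⠿
⠒⠒⠿⠒⠂⠒⠒⠴⠂⠿
⠿⠒⠒⠂⣿⠒⠂⠒⠒⠿
⠀⣿⣿⠒⠒⣾⣿⠿⠂⠿
⠀⠀⠀⠂⠒⠒⠂⠂⣿⠿
⠀⠀⠀⠒⠒⠒⣿⠂⠴⠿
⠀⠀⠀⠴⠒⠒⠂⠂⠒⠿
⠀⠀⠀⠿⠂⠂⠴⣿⠂⠿

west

⣿⣿⠒⠒⠒⠒⠂⠀⠀⠀
⣿⠴⠿⣿⠂⣿⣿⠂⠒⣿
⠒⠂⠒⠒⠂⠿⠂⠿⠿⠒
⠀⠒⠒⠿⠒⠂⠒⠒⠴⠂
⠀⠿⠒⠒⠂⣿⠒⠂⠒⠒
⠀⠀⣿⣿⠒⣾⠂⣿⠿⠂
⠀⠀⠀⣿⠂⠒⠒⠂⠂⣿
⠀⠀⠀⠒⠒⠒⠒⣿⠂⠴
⠀⠀⠀⠀⠴⠒⠒⠂⠂⠒
⠀⠀⠀⠀⠿⠂⠂⠴⣿⠂

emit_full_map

⠒⠴⠂⣿⠴⠒⠀⠀⠀⠀
⣿⣿⠒⠒⠒⠒⠂⠀⠀⠀
⣿⠴⠿⣿⠂⣿⣿⠂⠒⣿
⠒⠂⠒⠒⠂⠿⠂⠿⠿⠒
⠀⠒⠒⠿⠒⠂⠒⠒⠴⠂
⠀⠿⠒⠒⠂⣿⠒⠂⠒⠒
⠀⠀⣿⣿⠒⣾⠂⣿⠿⠂
⠀⠀⠀⣿⠂⠒⠒⠂⠂⣿
⠀⠀⠀⠒⠒⠒⠒⣿⠂⠴
⠀⠀⠀⠀⠴⠒⠒⠂⠂⠒
⠀⠀⠀⠀⠿⠂⠂⠴⣿⠂

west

⠀⣿⣿⠒⠒⠒⠒⠂⠀⠀
⠀⣿⠴⠿⣿⠂⣿⣿⠂⠒
⠀⠒⠂⠒⠒⠂⠿⠂⠿⠿
⠀⠀⠒⠒⠿⠒⠂⠒⠒⠴
⠀⠀⠿⠒⠒⠂⣿⠒⠂⠒
⠀⠀⠀⣿⣿⣾⠒⠂⣿⠿
⠀⠀⠀⠂⣿⠂⠒⠒⠂⠂
⠀⠀⠀⠒⠒⠒⠒⠒⣿⠂
⠀⠀⠀⠀⠀⠴⠒⠒⠂⠂
⠀⠀⠀⠀⠀⠿⠂⠂⠴⣿

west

⠀⠀⣿⣿⠒⠒⠒⠒⠂⠀
⠀⠀⣿⠴⠿⣿⠂⣿⣿⠂
⠀⠀⠒⠂⠒⠒⠂⠿⠂⠿
⠀⠀⠀⠒⠒⠿⠒⠂⠒⠒
⠀⠀⠀⠿⠒⠒⠂⣿⠒⠂
⠀⠀⠀⠒⣿⣾⠒⠒⠂⣿
⠀⠀⠀⠂⠂⣿⠂⠒⠒⠂
⠀⠀⠀⠴⠒⠒⠒⠒⠒⣿
⠀⠀⠀⠀⠀⠀⠴⠒⠒⠂
⠀⠀⠀⠀⠀⠀⠿⠂⠂⠴

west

⠀⠀⠀⣿⣿⠒⠒⠒⠒⠂
⠀⠀⠀⣿⠴⠿⣿⠂⣿⣿
⠀⠀⠀⠒⠂⠒⠒⠂⠿⠂
⠀⠀⠀⠒⠒⠒⠿⠒⠂⠒
⠀⠀⠀⠿⠿⠒⠒⠂⣿⠒
⠀⠀⠀⠿⠒⣾⣿⠒⠒⠂
⠀⠀⠀⠂⠂⠂⣿⠂⠒⠒
⠀⠀⠀⣿⠴⠒⠒⠒⠒⠒
⠀⠀⠀⠀⠀⠀⠀⠴⠒⠒
⠀⠀⠀⠀⠀⠀⠀⠿⠂⠂

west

⠀⠀⠀⠀⣿⣿⠒⠒⠒⠒
⠀⠀⠀⠀⣿⠴⠿⣿⠂⣿
⠀⠀⠀⠀⠒⠂⠒⠒⠂⠿
⠀⠀⠀⠂⠒⠒⠒⠿⠒⠂
⠀⠀⠀⠒⠿⠿⠒⠒⠂⣿
⠀⠀⠀⠒⠿⣾⣿⣿⠒⠒
⠀⠀⠀⣿⠂⠂⠂⣿⠂⠒
⠀⠀⠀⠿⣿⠴⠒⠒⠒⠒
⠀⠀⠀⠀⠀⠀⠀⠀⠴⠒
⠀⠀⠀⠀⠀⠀⠀⠀⠿⠂

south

⠀⠀⠀⠀⣿⠴⠿⣿⠂⣿
⠀⠀⠀⠀⠒⠂⠒⠒⠂⠿
⠀⠀⠀⠂⠒⠒⠒⠿⠒⠂
⠀⠀⠀⠒⠿⠿⠒⠒⠂⣿
⠀⠀⠀⠒⠿⠒⣿⣿⠒⠒
⠀⠀⠀⣿⠂⣾⠂⣿⠂⠒
⠀⠀⠀⠿⣿⠴⠒⠒⠒⠒
⠀⠀⠀⠒⠂⠒⠂⣿⠴⠒
⠀⠀⠀⠀⠀⠀⠀⠀⠿⠂
⠀⠀⠀⠀⠀⠀⠀⠀⠀⠀

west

⠀⠀⠀⠀⠀⣿⠴⠿⣿⠂
⠀⠀⠀⠀⠀⠒⠂⠒⠒⠂
⠀⠀⠀⠀⠂⠒⠒⠒⠿⠒
⠀⠀⠀⠒⠒⠿⠿⠒⠒⠂
⠀⠀⠀⠴⠒⠿⠒⣿⣿⠒
⠀⠀⠀⠂⣿⣾⠂⠂⣿⠂
⠀⠀⠀⣿⠿⣿⠴⠒⠒⠒
⠀⠀⠀⠂⠒⠂⠒⠂⣿⠴
⠀⠀⠀⠀⠀⠀⠀⠀⠀⠿
⠀⠀⠀⠀⠀⠀⠀⠀⠀⠀

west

⠀⠀⠀⠀⠀⠀⣿⠴⠿⣿
⠀⠀⠀⠀⠀⠀⠒⠂⠒⠒
⠀⠀⠀⠀⠀⠂⠒⠒⠒⠿
⠀⠀⠀⠒⠒⠒⠿⠿⠒⠒
⠀⠀⠀⠒⠴⠒⠿⠒⣿⣿
⠀⠀⠀⠴⠂⣾⠂⠂⠂⣿
⠀⠀⠀⠒⣿⠿⣿⠴⠒⠒
⠀⠀⠀⠂⠂⠒⠂⠒⠂⣿
⠀⠀⠀⠀⠀⠀⠀⠀⠀⠀
⠀⠀⠀⠀⠀⠀⠀⠀⠀⠀

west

⠀⠀⠀⠀⠀⠀⠀⣿⠴⠿
⠀⠀⠀⠀⠀⠀⠀⠒⠂⠒
⠀⠀⠀⠀⠀⠀⠂⠒⠒⠒
⠀⠀⠀⠒⠒⠒⠒⠿⠿⠒
⠀⠀⠀⠿⠒⠴⠒⠿⠒⣿
⠀⠀⠀⠂⠴⣾⣿⠂⠂⠂
⠀⠀⠀⣿⠒⣿⠿⣿⠴⠒
⠀⠀⠀⠒⠂⠂⠒⠂⠒⠂
⠀⠀⠀⠀⠀⠀⠀⠀⠀⠀
⠀⠀⠀⠀⠀⠀⠀⠀⠀⠀

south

⠀⠀⠀⠀⠀⠀⠀⠒⠂⠒
⠀⠀⠀⠀⠀⠀⠂⠒⠒⠒
⠀⠀⠀⠒⠒⠒⠒⠿⠿⠒
⠀⠀⠀⠿⠒⠴⠒⠿⠒⣿
⠀⠀⠀⠂⠴⠂⣿⠂⠂⠂
⠀⠀⠀⣿⠒⣾⠿⣿⠴⠒
⠀⠀⠀⠒⠂⠂⠒⠂⠒⠂
⠀⠀⠀⠒⠒⣿⣿⠒⠀⠀
⠀⠀⠀⠀⠀⠀⠀⠀⠀⠀
⠀⠀⠀⠀⠀⠀⠀⠀⠀⠀

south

⠀⠀⠀⠀⠀⠀⠂⠒⠒⠒
⠀⠀⠀⠒⠒⠒⠒⠿⠿⠒
⠀⠀⠀⠿⠒⠴⠒⠿⠒⣿
⠀⠀⠀⠂⠴⠂⣿⠂⠂⠂
⠀⠀⠀⣿⠒⣿⠿⣿⠴⠒
⠀⠀⠀⠒⠂⣾⠒⠂⠒⠂
⠀⠀⠀⠒⠒⣿⣿⠒⠀⠀
⠀⠀⠀⠒⠒⠒⠒⣿⠀⠀
⠀⠀⠀⠀⠀⠀⠀⠀⠀⠀
⠀⠀⠀⠀⠀⠀⠀⠀⠀⠀

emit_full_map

⠀⠀⠀⠀⠒⠴⠂⣿⠴⠒⠀⠀⠀⠀
⠀⠀⠀⠀⣿⣿⠒⠒⠒⠒⠂⠀⠀⠀
⠀⠀⠀⠀⣿⠴⠿⣿⠂⣿⣿⠂⠒⣿
⠀⠀⠀⠀⠒⠂⠒⠒⠂⠿⠂⠿⠿⠒
⠀⠀⠀⠂⠒⠒⠒⠿⠒⠂⠒⠒⠴⠂
⠒⠒⠒⠒⠿⠿⠒⠒⠂⣿⠒⠂⠒⠒
⠿⠒⠴⠒⠿⠒⣿⣿⠒⠒⠂⣿⠿⠂
⠂⠴⠂⣿⠂⠂⠂⣿⠂⠒⠒⠂⠂⣿
⣿⠒⣿⠿⣿⠴⠒⠒⠒⠒⠒⣿⠂⠴
⠒⠂⣾⠒⠂⠒⠂⣿⠴⠒⠒⠂⠂⠒
⠒⠒⣿⣿⠒⠀⠀⠀⠿⠂⠂⠴⣿⠂
⠒⠒⠒⠒⣿⠀⠀⠀⠀⠀⠀⠀⠀⠀

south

⠀⠀⠀⠒⠒⠒⠒⠿⠿⠒
⠀⠀⠀⠿⠒⠴⠒⠿⠒⣿
⠀⠀⠀⠂⠴⠂⣿⠂⠂⠂
⠀⠀⠀⣿⠒⣿⠿⣿⠴⠒
⠀⠀⠀⠒⠂⠂⠒⠂⠒⠂
⠀⠀⠀⠒⠒⣾⣿⠒⠀⠀
⠀⠀⠀⠒⠒⠒⠒⣿⠀⠀
⠀⠀⠀⣿⠒⠒⠒⠒⠀⠀
⠀⠀⠀⠀⠀⠀⠀⠀⠀⠀
⠀⠀⠀⠀⠀⠀⠀⠀⠀⠀

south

⠀⠀⠀⠿⠒⠴⠒⠿⠒⣿
⠀⠀⠀⠂⠴⠂⣿⠂⠂⠂
⠀⠀⠀⣿⠒⣿⠿⣿⠴⠒
⠀⠀⠀⠒⠂⠂⠒⠂⠒⠂
⠀⠀⠀⠒⠒⣿⣿⠒⠀⠀
⠀⠀⠀⠒⠒⣾⠒⣿⠀⠀
⠀⠀⠀⣿⠒⠒⠒⠒⠀⠀
⠀⠀⠀⠂⣿⠿⠴⠿⠀⠀
⠀⠀⠀⠀⠀⠀⠀⠀⠀⠀
⠀⠀⠀⠀⠀⠀⠀⠀⠀⠀

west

⠀⠀⠀⠀⠿⠒⠴⠒⠿⠒
⠀⠀⠀⠀⠂⠴⠂⣿⠂⠂
⠀⠀⠀⠀⣿⠒⣿⠿⣿⠴
⠀⠀⠀⠿⠒⠂⠂⠒⠂⠒
⠀⠀⠀⠒⠒⠒⣿⣿⠒⠀
⠀⠀⠀⠂⠒⣾⠒⠒⣿⠀
⠀⠀⠀⠴⣿⠒⠒⠒⠒⠀
⠀⠀⠀⠒⠂⣿⠿⠴⠿⠀
⠀⠀⠀⠀⠀⠀⠀⠀⠀⠀
⠀⠀⠀⠀⠀⠀⠀⠀⠀⠀

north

⠀⠀⠀⠀⠒⠒⠒⠒⠿⠿
⠀⠀⠀⠀⠿⠒⠴⠒⠿⠒
⠀⠀⠀⠀⠂⠴⠂⣿⠂⠂
⠀⠀⠀⠴⣿⠒⣿⠿⣿⠴
⠀⠀⠀⠿⠒⠂⠂⠒⠂⠒
⠀⠀⠀⠒⠒⣾⣿⣿⠒⠀
⠀⠀⠀⠂⠒⠒⠒⠒⣿⠀
⠀⠀⠀⠴⣿⠒⠒⠒⠒⠀
⠀⠀⠀⠒⠂⣿⠿⠴⠿⠀
⠀⠀⠀⠀⠀⠀⠀⠀⠀⠀

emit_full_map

⠀⠀⠀⠀⠀⠒⠴⠂⣿⠴⠒⠀⠀⠀⠀
⠀⠀⠀⠀⠀⣿⣿⠒⠒⠒⠒⠂⠀⠀⠀
⠀⠀⠀⠀⠀⣿⠴⠿⣿⠂⣿⣿⠂⠒⣿
⠀⠀⠀⠀⠀⠒⠂⠒⠒⠂⠿⠂⠿⠿⠒
⠀⠀⠀⠀⠂⠒⠒⠒⠿⠒⠂⠒⠒⠴⠂
⠀⠒⠒⠒⠒⠿⠿⠒⠒⠂⣿⠒⠂⠒⠒
⠀⠿⠒⠴⠒⠿⠒⣿⣿⠒⠒⠂⣿⠿⠂
⠀⠂⠴⠂⣿⠂⠂⠂⣿⠂⠒⠒⠂⠂⣿
⠴⣿⠒⣿⠿⣿⠴⠒⠒⠒⠒⠒⣿⠂⠴
⠿⠒⠂⠂⠒⠂⠒⠂⣿⠴⠒⠒⠂⠂⠒
⠒⠒⣾⣿⣿⠒⠀⠀⠀⠿⠂⠂⠴⣿⠂
⠂⠒⠒⠒⠒⣿⠀⠀⠀⠀⠀⠀⠀⠀⠀
⠴⣿⠒⠒⠒⠒⠀⠀⠀⠀⠀⠀⠀⠀⠀
⠒⠂⣿⠿⠴⠿⠀⠀⠀⠀⠀⠀⠀⠀⠀

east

⠀⠀⠀⠒⠒⠒⠒⠿⠿⠒
⠀⠀⠀⠿⠒⠴⠒⠿⠒⣿
⠀⠀⠀⠂⠴⠂⣿⠂⠂⠂
⠀⠀⠴⣿⠒⣿⠿⣿⠴⠒
⠀⠀⠿⠒⠂⠂⠒⠂⠒⠂
⠀⠀⠒⠒⠒⣾⣿⠒⠀⠀
⠀⠀⠂⠒⠒⠒⠒⣿⠀⠀
⠀⠀⠴⣿⠒⠒⠒⠒⠀⠀
⠀⠀⠒⠂⣿⠿⠴⠿⠀⠀
⠀⠀⠀⠀⠀⠀⠀⠀⠀⠀

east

⠀⠀⠒⠒⠒⠒⠿⠿⠒⠒
⠀⠀⠿⠒⠴⠒⠿⠒⣿⣿
⠀⠀⠂⠴⠂⣿⠂⠂⠂⣿
⠀⠴⣿⠒⣿⠿⣿⠴⠒⠒
⠀⠿⠒⠂⠂⠒⠂⠒⠂⣿
⠀⠒⠒⠒⣿⣾⠒⠒⠀⠀
⠀⠂⠒⠒⠒⠒⣿⠒⠀⠀
⠀⠴⣿⠒⠒⠒⠒⠒⠀⠀
⠀⠒⠂⣿⠿⠴⠿⠀⠀⠀
⠀⠀⠀⠀⠀⠀⠀⠀⠀⠀

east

⠀⠒⠒⠒⠒⠿⠿⠒⠒⠂
⠀⠿⠒⠴⠒⠿⠒⣿⣿⠒
⠀⠂⠴⠂⣿⠂⠂⠂⣿⠂
⠴⣿⠒⣿⠿⣿⠴⠒⠒⠒
⠿⠒⠂⠂⠒⠂⠒⠂⣿⠴
⠒⠒⠒⣿⣿⣾⠒⠴⠀⠿
⠂⠒⠒⠒⠒⣿⠒⣿⠀⠀
⠴⣿⠒⠒⠒⠒⠒⣿⠀⠀
⠒⠂⣿⠿⠴⠿⠀⠀⠀⠀
⠀⠀⠀⠀⠀⠀⠀⠀⠀⠀

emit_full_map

⠀⠀⠀⠀⠀⠒⠴⠂⣿⠴⠒⠀⠀⠀⠀
⠀⠀⠀⠀⠀⣿⣿⠒⠒⠒⠒⠂⠀⠀⠀
⠀⠀⠀⠀⠀⣿⠴⠿⣿⠂⣿⣿⠂⠒⣿
⠀⠀⠀⠀⠀⠒⠂⠒⠒⠂⠿⠂⠿⠿⠒
⠀⠀⠀⠀⠂⠒⠒⠒⠿⠒⠂⠒⠒⠴⠂
⠀⠒⠒⠒⠒⠿⠿⠒⠒⠂⣿⠒⠂⠒⠒
⠀⠿⠒⠴⠒⠿⠒⣿⣿⠒⠒⠂⣿⠿⠂
⠀⠂⠴⠂⣿⠂⠂⠂⣿⠂⠒⠒⠂⠂⣿
⠴⣿⠒⣿⠿⣿⠴⠒⠒⠒⠒⠒⣿⠂⠴
⠿⠒⠂⠂⠒⠂⠒⠂⣿⠴⠒⠒⠂⠂⠒
⠒⠒⠒⣿⣿⣾⠒⠴⠀⠿⠂⠂⠴⣿⠂
⠂⠒⠒⠒⠒⣿⠒⣿⠀⠀⠀⠀⠀⠀⠀
⠴⣿⠒⠒⠒⠒⠒⣿⠀⠀⠀⠀⠀⠀⠀
⠒⠂⣿⠿⠴⠿⠀⠀⠀⠀⠀⠀⠀⠀⠀
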